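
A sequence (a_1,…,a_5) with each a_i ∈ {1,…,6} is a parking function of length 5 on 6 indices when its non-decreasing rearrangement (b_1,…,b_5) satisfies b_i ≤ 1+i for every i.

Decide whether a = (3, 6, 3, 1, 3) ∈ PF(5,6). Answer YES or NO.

Sorted: b = (1, 3, 3, 3, 6).
  b_1=1 ≤ 2
  b_2=3 ≤ 3
  b_3=3 ≤ 4
  b_4=3 ≤ 5
  b_5=6 ≤ 6
All bounds hold ⇒ YES

YES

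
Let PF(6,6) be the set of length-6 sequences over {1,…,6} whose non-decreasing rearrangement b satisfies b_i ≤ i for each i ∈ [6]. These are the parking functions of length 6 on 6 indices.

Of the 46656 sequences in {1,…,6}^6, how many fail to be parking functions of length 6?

29849

|PF(6,6)| = (6−6+1)·(6+1)^(6−1) = 1 · 16807 = 16807 (Pollak)
E.g. (5,6,2,5,4,5) → sorted (2,4,5,5,5,6): b_1=2>1, not a PF.
6^6 − 16807 = 46656 − 16807 = 29849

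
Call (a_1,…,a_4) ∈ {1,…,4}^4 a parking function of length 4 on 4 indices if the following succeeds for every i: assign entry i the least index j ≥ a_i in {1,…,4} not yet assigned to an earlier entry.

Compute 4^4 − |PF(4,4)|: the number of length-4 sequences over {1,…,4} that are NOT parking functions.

#PF = 1·5^3 = 1×125 = 125 (Pollak)
Example (3,4,3,1) → sorted (1,3,3,4): b_2=3>2, not a PF.
4^4 − 125 = 256 − 125 = 131

131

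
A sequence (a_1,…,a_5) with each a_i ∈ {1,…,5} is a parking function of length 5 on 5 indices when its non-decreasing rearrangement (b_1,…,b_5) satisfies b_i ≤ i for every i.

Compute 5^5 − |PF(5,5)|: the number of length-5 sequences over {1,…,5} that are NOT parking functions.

|PF(5,5)| = (5−5+1)·(5+1)^(5−1) = 1×1296 = 1296 (Konheim–Weiss)
One tuple (1,5,5,2,5) → sorted (1,2,5,5,5): b_3=5>3, not a PF.
So 3125 − 1296 = 1829 fail.

1829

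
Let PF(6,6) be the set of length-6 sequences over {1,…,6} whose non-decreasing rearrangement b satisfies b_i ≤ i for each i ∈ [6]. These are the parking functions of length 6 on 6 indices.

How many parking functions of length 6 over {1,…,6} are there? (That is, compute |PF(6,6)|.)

16807

|PF| = (7−6)·7^(6−1) = 1 · 16807 = 16807
One tuple (4,3,4,1,2,2) → sorted (1,2,2,3,4,4): b_i ≤ i ∀i, a PF.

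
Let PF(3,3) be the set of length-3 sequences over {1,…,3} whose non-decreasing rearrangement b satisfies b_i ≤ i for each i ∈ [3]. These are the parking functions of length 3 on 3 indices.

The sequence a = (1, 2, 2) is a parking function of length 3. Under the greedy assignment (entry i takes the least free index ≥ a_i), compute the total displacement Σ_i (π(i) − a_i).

1

Σπ = 3·4/2 = 6 (π permutes [3]); Σa = 1+2+2 = 5; disp = 6−5 = 1.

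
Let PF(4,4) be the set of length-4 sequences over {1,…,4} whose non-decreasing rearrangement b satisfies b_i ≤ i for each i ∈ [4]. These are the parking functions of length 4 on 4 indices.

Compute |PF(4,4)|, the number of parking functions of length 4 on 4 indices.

#PF = (4−4+1)·(4+1)^(4−1) = 1×125 = 125 (Konheim–Weiss)
E.g. (3,3,1,2) → sorted (1,2,3,3): b_i ≤ i ∀i, a PF.

125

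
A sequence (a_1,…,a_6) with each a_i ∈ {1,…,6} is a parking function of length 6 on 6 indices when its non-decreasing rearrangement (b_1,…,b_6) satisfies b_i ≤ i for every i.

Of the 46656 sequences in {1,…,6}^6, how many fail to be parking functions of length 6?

Count = 1·7^5 = 1×16807 = 16807 (Pollak)
E.g. (6,6,5,4,4,6) → sorted (4,4,5,6,6,6): b_1=4>1, not a PF.
6^6 − 16807 = 46656 − 16807 = 29849

29849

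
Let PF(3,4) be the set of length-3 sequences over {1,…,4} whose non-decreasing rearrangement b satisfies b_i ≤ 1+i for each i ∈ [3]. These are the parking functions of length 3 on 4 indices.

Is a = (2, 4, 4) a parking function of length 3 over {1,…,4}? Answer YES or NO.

NO

Rearranged: b = (2, 4, 4).
  b_1=2 ≤ 2
  b_2=4 > 3
  fails at i=2 ⇒ NO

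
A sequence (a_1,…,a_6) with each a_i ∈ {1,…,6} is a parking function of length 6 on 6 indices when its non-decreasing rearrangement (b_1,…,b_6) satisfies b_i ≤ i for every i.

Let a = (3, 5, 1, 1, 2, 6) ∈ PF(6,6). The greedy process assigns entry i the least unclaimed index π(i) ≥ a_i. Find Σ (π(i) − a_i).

3

Σπ(i) = 1+…+6 = 21; Σa = 3+5+1+1+2+6 = 18; disp = 21−18 = 3.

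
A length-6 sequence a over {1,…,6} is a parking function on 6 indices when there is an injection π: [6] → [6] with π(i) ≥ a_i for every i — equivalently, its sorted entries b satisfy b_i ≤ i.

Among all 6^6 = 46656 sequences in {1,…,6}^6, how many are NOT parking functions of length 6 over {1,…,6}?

#PF = 1·7^5 = 1·16807 = 16807 (Pollak)
Check (3,5,3,6,3,6) → sorted (3,3,3,5,6,6): b_1=3>1, not a PF.
6^6 − 16807 = 46656 − 16807 = 29849

29849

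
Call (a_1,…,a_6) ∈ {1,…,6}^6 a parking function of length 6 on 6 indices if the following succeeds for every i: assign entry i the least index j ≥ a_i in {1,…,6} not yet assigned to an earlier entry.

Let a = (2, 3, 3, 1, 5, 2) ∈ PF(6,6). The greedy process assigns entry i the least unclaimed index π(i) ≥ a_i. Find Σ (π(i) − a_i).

5

Σπ = 21 ({1..6} each once); Σa = 2+3+3+1+5+2 = 16; disp = 21−16 = 5.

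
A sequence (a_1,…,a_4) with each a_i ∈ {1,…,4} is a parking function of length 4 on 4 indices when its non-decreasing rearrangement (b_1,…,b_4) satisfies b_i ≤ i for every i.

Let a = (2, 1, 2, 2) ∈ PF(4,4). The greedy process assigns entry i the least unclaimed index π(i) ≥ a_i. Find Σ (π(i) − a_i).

3

Σπ = 4·5/2 = 10 (π permutes [4]); Σa = 2+1+2+2 = 7; disp = 10−7 = 3.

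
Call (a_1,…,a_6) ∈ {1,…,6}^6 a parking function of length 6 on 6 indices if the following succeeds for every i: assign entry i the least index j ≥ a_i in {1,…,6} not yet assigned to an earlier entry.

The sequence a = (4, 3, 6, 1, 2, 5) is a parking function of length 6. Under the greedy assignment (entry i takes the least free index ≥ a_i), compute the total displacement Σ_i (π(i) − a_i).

Σπ(i) = 1+…+6 = 21; Σa = 4+3+6+1+2+5 = 21; disp = 21−21 = 0.

0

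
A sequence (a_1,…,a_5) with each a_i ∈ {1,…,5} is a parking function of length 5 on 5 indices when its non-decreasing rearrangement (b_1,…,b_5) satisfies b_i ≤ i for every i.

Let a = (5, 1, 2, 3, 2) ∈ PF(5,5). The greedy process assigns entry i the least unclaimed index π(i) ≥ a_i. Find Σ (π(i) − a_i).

Σπ = 5·6/2 = 15 (π permutes [5]); Σa = 5+1+2+3+2 = 13; disp = 15−13 = 2.

2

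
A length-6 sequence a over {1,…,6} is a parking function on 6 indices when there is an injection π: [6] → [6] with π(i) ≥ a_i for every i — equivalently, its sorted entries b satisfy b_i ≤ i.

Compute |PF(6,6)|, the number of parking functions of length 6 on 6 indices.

16807

Count = (7−6)·7^(6−1) = 1 · 16807 = 16807 [KW]
Example (1,5,4,2,2,2) → sorted (1,2,2,2,4,5): b_i ≤ i ∀i, a PF.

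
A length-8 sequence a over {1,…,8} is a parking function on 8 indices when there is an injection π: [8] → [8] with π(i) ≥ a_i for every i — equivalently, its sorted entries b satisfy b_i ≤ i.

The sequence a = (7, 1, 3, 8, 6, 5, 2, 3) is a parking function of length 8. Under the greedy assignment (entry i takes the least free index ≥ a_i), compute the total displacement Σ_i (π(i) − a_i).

Σπ(i) = 1+…+8 = 36; Σa = 7+1+3+8+6+5+2+3 = 35; disp = 36−35 = 1.

1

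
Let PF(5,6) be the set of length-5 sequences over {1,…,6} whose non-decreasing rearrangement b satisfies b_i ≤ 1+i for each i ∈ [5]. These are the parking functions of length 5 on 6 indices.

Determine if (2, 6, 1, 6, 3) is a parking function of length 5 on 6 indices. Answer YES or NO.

NO

Order a: b = (1, 2, 3, 6, 6).
  b_1=1 ≤ 2
  b_2=2 ≤ 3
  b_3=3 ≤ 4
  b_4=6 > 5
  fails at i=4 ⇒ NO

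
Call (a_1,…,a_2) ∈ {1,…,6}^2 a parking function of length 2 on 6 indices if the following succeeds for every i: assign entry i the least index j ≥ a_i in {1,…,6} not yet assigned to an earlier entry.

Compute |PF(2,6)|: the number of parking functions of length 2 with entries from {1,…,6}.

35

|PF| = (6−2+1)·(6+1)^(2−1) = 5 · 7 = 35 [KW]
Check (3,4) → sorted (3,4): b_i ≤ 4+i ∀i, a PF.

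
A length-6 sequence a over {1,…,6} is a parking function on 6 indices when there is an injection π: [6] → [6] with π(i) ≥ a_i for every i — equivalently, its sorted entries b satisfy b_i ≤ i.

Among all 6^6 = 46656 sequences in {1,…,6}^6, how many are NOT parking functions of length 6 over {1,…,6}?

|PF(6,6)| = 1·7^5 = 1 · 16807 = 16807 [KW]
E.g. (1,6,5,6,1,6) → sorted (1,1,5,6,6,6): b_3=5>3, not a PF.
So 46656 − 16807 = 29849 fail.

29849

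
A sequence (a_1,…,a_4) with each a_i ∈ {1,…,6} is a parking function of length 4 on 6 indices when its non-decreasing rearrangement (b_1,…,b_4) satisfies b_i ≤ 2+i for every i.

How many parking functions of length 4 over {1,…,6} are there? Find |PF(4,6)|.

1029

|PF(4,6)| = (7−4)·7^(4−1) = 3 · 343 = 1029 (Pollak)
Check (3,1,5,1) → sorted (1,1,3,5): b_i ≤ 2+i ∀i, a PF.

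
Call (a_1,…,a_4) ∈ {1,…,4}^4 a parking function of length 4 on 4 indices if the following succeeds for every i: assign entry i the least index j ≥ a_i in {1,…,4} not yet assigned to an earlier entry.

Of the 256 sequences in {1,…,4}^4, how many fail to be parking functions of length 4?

131

|PF| = (5−4)·5^(4−1) = 1·125 = 125 (Konheim–Weiss)
E.g. (3,2,4,4) → sorted (2,3,4,4): b_1=2>1, not a PF.
So 256 − 125 = 131 fail.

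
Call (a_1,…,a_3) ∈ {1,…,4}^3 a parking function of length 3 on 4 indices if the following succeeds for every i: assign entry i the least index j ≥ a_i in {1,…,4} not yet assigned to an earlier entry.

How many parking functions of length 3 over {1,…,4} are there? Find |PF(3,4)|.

50

|PF| = (4−3+1)·(4+1)^(3−1) = 2 · 25 = 50 (Konheim–Weiss)
One tuple (1,3,1) → sorted (1,1,3): b_i ≤ 1+i ∀i, a PF.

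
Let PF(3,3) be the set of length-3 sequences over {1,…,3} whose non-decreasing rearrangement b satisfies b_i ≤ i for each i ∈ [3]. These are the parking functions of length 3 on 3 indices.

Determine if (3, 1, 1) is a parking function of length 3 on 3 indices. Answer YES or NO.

Order a: b = (1, 1, 3).
  b_1=1 ≤ 1
  b_2=1 ≤ 2
  b_3=3 ≤ 3
All bounds hold ⇒ YES

YES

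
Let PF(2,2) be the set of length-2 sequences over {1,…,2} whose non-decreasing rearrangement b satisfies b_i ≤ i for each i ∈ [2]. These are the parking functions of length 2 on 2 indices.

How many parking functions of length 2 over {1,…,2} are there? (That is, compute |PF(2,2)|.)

3

|PF(2,2)| = 1·3^1 = 1×3 = 3 (Konheim–Weiss)
One tuple (2,1) → sorted (1,2): b_i ≤ i ∀i, a PF.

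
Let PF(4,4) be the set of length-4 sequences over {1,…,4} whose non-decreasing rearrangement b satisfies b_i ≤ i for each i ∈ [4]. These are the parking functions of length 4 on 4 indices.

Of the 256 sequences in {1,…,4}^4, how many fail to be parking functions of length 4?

131

|PF(4,4)| = (4+1−4)·(4+1)^{4−1} = 1×125 = 125 [KW]
E.g. (4,3,4,3) → sorted (3,3,4,4): b_1=3>1, not a PF.
Total 256; non-PF = 256−125 = 131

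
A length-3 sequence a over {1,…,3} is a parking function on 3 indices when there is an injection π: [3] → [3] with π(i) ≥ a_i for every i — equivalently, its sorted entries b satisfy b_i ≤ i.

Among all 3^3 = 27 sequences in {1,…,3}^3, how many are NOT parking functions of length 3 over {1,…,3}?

11

|PF(3,3)| = (3+1−3)·(3+1)^{3−1} = 1·16 = 16 [KW]
One tuple (3,2,3) → sorted (2,3,3): b_1=2>1, not a PF.
So 27 − 16 = 11 fail.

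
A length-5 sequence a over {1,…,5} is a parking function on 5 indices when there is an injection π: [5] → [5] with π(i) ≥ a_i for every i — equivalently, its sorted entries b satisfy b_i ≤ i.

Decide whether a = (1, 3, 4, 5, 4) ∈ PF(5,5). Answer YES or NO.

NO

Rearranged: b = (1, 3, 4, 4, 5).
  b_1=1 ≤ 1
  b_2=3 > 2
  fails at i=2 ⇒ NO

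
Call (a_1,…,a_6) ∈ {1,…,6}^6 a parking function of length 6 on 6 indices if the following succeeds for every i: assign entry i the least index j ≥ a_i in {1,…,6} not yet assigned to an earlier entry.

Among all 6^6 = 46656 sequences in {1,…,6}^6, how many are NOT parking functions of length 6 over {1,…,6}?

#PF = (6+1−6)·(6+1)^{6−1} = 1×16807 = 16807 [KW]
One tuple (6,4,4,6,6,1) → sorted (1,4,4,6,6,6): b_2=4>2, not a PF.
Total 46656; non-PF = 46656−16807 = 29849

29849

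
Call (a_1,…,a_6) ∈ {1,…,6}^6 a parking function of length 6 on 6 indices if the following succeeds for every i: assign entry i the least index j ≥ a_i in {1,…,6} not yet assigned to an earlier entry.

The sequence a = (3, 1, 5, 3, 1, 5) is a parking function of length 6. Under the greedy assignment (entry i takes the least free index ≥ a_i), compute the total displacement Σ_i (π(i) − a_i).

Σπ(i) = 1+…+6 = 21; Σa = 3+1+5+3+1+5 = 18; disp = 21−18 = 3.

3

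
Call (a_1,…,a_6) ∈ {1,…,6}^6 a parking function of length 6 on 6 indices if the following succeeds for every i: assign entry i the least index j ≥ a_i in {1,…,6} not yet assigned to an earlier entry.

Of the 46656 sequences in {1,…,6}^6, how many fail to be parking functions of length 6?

|PF| = (7−6)·7^(6−1) = 1 · 16807 = 16807 [KW]
E.g. (4,2,5,4,4,5) → sorted (2,4,4,4,5,5): b_1=2>1, not a PF.
Total 46656; non-PF = 46656−16807 = 29849

29849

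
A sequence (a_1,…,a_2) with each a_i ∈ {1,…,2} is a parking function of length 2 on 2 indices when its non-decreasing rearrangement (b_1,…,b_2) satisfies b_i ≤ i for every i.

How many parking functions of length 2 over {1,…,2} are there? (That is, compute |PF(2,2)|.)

3

|PF(2,2)| = (3−2)·3^(2−1) = 1×3 = 3 [KW]
One tuple (2,1) → sorted (1,2): b_i ≤ i ∀i, a PF.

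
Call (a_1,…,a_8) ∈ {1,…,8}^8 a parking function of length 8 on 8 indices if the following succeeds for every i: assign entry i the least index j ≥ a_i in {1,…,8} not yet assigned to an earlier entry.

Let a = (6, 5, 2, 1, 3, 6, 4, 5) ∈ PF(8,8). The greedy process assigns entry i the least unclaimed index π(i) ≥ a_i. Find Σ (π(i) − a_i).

Σπ = 36 ({1..8} each once); Σa = 6+5+2+1+3+6+4+5 = 32; disp = 36−32 = 4.

4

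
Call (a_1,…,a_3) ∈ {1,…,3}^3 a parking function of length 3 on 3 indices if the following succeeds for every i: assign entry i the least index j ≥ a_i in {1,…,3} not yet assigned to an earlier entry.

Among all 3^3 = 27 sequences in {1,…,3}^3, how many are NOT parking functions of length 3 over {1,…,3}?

|PF(3,3)| = (4−3)·4^(3−1) = 1·16 = 16 (Pollak)
Check (3,3,2) → sorted (2,3,3): b_1=2>1, not a PF.
Total 27; non-PF = 27−16 = 11

11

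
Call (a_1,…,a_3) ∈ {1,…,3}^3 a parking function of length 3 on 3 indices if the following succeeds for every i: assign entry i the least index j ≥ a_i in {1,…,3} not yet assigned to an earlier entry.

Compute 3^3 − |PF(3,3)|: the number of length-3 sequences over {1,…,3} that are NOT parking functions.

11

#PF = (3−3+1)·(3+1)^(3−1) = 1·16 = 16
One tuple (3,3,3) → sorted (3,3,3): b_1=3>1, not a PF.
Total 27; non-PF = 27−16 = 11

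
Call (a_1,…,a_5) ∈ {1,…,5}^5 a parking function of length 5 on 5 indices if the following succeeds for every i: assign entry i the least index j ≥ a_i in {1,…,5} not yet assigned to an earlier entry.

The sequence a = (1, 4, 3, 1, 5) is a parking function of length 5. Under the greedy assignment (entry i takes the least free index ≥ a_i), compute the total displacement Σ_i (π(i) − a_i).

1

Σπ = 15 ({1..5} each once); Σa = 1+4+3+1+5 = 14; disp = 15−14 = 1.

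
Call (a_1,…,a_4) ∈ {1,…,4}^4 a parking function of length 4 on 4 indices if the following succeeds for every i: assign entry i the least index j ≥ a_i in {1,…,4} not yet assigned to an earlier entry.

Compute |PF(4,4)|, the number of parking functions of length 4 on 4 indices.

|PF(4,4)| = (4+1−4)·(4+1)^{4−1} = 1 · 125 = 125 (Pollak)
One tuple (4,2,1,1) → sorted (1,1,2,4): b_i ≤ i ∀i, a PF.

125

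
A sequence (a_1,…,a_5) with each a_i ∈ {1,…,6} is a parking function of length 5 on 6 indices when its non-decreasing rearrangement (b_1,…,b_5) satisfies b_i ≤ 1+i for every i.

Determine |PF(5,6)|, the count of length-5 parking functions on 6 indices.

|PF| = (7−5)·7^(5−1) = 2 · 2401 = 4802 [KW]
Example (5,1,1,4,6) → sorted (1,1,4,5,6): b_i ≤ 1+i ∀i, a PF.

4802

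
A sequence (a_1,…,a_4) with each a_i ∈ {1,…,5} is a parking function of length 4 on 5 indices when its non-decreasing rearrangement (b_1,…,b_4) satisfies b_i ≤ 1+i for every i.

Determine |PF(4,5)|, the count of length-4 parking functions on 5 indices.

432

|PF| = (5−4+1)·(5+1)^(4−1) = 2×216 = 432 (Pollak)
One tuple (2,3,3,3) → sorted (2,3,3,3): b_i ≤ 1+i ∀i, a PF.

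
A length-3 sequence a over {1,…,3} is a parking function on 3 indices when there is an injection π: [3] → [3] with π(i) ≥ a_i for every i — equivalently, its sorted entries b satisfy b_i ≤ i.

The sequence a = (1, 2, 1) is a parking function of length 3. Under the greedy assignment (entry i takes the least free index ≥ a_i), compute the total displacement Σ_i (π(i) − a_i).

Σπ = 3·4/2 = 6 (π permutes [3]); Σa = 1+2+1 = 4; disp = 6−4 = 2.

2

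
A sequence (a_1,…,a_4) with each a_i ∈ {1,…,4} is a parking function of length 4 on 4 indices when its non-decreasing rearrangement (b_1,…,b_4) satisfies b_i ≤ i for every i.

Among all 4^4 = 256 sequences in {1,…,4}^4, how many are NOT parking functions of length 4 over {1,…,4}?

131

|PF| = (4+1−4)·(4+1)^{4−1} = 1×125 = 125 [KW]
Example (4,2,4,3) → sorted (2,3,4,4): b_1=2>1, not a PF.
Total 256; non-PF = 256−125 = 131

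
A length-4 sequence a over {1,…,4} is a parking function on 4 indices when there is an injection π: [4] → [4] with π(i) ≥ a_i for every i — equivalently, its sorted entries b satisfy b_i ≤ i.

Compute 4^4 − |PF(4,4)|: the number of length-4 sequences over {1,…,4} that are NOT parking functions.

|PF(4,4)| = 1·5^3 = 1·125 = 125
Check (2,4,4,3) → sorted (2,3,4,4): b_1=2>1, not a PF.
4^4 − 125 = 256 − 125 = 131

131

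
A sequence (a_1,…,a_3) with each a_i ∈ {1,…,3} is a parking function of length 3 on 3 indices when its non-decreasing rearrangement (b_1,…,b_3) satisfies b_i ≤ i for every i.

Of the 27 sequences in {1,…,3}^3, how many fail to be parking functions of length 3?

|PF| = 1·4^2 = 1 · 16 = 16 (Pollak)
Check (3,3,2) → sorted (2,3,3): b_1=2>1, not a PF.
So 27 − 16 = 11 fail.

11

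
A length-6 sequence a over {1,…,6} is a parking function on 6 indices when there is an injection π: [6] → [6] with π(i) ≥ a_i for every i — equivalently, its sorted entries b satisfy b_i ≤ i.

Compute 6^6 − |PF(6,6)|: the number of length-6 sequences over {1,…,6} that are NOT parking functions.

#PF = (7−6)·7^(6−1) = 1·16807 = 16807 (Pollak)
One tuple (6,5,6,2,1,6) → sorted (1,2,5,6,6,6): b_3=5>3, not a PF.
Total 46656; non-PF = 46656−16807 = 29849

29849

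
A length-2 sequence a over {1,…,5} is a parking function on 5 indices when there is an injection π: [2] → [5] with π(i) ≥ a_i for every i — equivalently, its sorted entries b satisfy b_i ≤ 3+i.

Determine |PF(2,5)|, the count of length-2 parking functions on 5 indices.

#PF = (6−2)·6^(2−1) = 4×6 = 24 [KW]
Check (3,1) → sorted (1,3): b_i ≤ 3+i ∀i, a PF.

24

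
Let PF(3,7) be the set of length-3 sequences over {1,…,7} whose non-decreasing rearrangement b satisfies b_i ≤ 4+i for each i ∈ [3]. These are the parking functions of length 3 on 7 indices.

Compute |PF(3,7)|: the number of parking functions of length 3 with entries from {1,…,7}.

320

|PF(3,7)| = (7+1−3)·(7+1)^{3−1} = 5 · 64 = 320 (Pollak)
Check (3,6,1) → sorted (1,3,6): b_i ≤ 4+i ∀i, a PF.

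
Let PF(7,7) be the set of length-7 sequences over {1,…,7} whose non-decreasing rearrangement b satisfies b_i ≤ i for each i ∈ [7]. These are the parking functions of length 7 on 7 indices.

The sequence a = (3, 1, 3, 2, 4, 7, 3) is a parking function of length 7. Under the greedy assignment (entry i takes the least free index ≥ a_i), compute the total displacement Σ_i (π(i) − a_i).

Σπ(i) = 1+…+7 = 28; Σa = 3+1+3+2+4+7+3 = 23; disp = 28−23 = 5.

5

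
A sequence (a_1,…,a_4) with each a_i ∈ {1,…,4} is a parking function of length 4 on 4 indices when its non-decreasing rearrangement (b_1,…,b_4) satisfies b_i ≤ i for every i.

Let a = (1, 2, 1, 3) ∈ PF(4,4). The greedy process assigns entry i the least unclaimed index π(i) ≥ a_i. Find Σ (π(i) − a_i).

Σπ(i) = 1+…+4 = 10; Σa = 1+2+1+3 = 7; disp = 10−7 = 3.

3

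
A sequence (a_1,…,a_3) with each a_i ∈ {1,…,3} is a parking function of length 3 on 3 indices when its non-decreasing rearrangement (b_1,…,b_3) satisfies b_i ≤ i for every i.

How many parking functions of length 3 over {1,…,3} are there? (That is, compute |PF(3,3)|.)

16

|PF(3,3)| = (3+1−3)·(3+1)^{3−1} = 1 · 16 = 16
One tuple (2,2,1) → sorted (1,2,2): b_i ≤ i ∀i, a PF.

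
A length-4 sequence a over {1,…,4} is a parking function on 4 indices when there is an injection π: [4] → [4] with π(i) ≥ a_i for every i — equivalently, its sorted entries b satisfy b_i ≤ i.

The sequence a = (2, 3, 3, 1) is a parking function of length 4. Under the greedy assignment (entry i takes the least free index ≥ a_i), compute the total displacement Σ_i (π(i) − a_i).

Σπ = 10 ({1..4} each once); Σa = 2+3+3+1 = 9; disp = 10−9 = 1.

1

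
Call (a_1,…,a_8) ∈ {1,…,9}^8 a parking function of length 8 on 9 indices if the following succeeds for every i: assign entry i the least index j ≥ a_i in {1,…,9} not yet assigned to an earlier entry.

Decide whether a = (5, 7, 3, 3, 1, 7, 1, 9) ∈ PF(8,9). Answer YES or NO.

Sorted: b = (1, 1, 3, 3, 5, 7, 7, 9).
  b_1=1 ≤ 2
  b_2=1 ≤ 3
  b_3=3 ≤ 4
  b_4=3 ≤ 5
  b_5=5 ≤ 6
  b_6=7 ≤ 7
  b_7=7 ≤ 8
  b_8=9 ≤ 9
All bounds hold ⇒ YES

YES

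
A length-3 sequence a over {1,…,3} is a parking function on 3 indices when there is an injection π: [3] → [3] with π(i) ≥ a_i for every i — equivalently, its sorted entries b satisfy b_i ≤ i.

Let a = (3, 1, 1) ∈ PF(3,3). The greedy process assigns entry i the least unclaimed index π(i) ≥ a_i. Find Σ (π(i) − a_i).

Σπ = 6 ({1..3} each once); Σa = 3+1+1 = 5; disp = 6−5 = 1.

1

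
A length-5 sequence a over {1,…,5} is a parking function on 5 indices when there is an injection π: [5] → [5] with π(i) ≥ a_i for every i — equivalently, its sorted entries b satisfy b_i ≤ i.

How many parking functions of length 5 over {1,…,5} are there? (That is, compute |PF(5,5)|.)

1296

Count = (6−5)·6^(5−1) = 1 · 1296 = 1296 (Pollak)
Example (4,3,1,5,1) → sorted (1,1,3,4,5): b_i ≤ i ∀i, a PF.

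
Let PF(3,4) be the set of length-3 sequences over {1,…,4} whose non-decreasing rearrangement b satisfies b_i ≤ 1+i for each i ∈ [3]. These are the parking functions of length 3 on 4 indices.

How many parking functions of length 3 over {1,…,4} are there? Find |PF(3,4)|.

50

|PF(3,4)| = (5−3)·5^(3−1) = 2·25 = 50
Check (1,1,4) → sorted (1,1,4): b_i ≤ 1+i ∀i, a PF.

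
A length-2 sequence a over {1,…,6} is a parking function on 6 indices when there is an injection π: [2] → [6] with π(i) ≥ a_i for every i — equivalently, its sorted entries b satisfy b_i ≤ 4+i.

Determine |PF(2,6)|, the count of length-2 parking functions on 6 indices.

|PF(2,6)| = (6+1−2)·(6+1)^{2−1} = 5×7 = 35 (Konheim–Weiss)
E.g. (5,5) → sorted (5,5): b_i ≤ 4+i ∀i, a PF.

35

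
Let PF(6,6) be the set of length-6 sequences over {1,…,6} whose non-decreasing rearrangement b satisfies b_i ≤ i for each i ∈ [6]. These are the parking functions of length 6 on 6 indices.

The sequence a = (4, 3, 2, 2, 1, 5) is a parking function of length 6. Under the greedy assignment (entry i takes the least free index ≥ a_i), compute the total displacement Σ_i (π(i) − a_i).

4

Σπ = 6·7/2 = 21 (π permutes [6]); Σa = 4+3+2+2+1+5 = 17; disp = 21−17 = 4.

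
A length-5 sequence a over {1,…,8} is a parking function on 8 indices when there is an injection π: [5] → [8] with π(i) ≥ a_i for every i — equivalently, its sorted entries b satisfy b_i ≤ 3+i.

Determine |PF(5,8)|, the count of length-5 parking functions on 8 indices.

26244

#PF = 4·9^4 = 4·6561 = 26244 [KW]
Example (2,2,8,7,1) → sorted (1,2,2,7,8): b_i ≤ 3+i ∀i, a PF.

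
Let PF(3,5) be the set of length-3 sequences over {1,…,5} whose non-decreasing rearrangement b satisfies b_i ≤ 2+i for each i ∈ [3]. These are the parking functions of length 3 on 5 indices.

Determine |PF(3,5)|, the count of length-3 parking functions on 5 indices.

#PF = (5+1−3)·(5+1)^{3−1} = 3 · 36 = 108
One tuple (3,4,3) → sorted (3,3,4): b_i ≤ 2+i ∀i, a PF.

108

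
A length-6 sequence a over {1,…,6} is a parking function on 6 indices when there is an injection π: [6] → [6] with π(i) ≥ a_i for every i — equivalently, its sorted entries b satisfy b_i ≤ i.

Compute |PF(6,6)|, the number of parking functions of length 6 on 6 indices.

Count = (6−6+1)·(6+1)^(6−1) = 1 · 16807 = 16807 [KW]
Check (1,1,5,1,1,2) → sorted (1,1,1,1,2,5): b_i ≤ i ∀i, a PF.

16807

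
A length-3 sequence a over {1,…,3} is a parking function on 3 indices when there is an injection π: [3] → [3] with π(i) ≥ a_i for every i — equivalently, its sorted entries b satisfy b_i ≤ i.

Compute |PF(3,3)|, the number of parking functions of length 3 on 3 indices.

16

#PF = 1·4^2 = 1 · 16 = 16 (Pollak)
E.g. (1,2,2) → sorted (1,2,2): b_i ≤ i ∀i, a PF.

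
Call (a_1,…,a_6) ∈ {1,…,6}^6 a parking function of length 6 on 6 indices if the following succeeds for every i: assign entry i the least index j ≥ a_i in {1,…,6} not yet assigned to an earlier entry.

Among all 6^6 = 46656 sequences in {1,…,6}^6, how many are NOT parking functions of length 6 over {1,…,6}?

|PF(6,6)| = 1·7^5 = 1×16807 = 16807 (Pollak)
E.g. (2,5,3,2,5,4) → sorted (2,2,3,4,5,5): b_1=2>1, not a PF.
6^6 − 16807 = 46656 − 16807 = 29849

29849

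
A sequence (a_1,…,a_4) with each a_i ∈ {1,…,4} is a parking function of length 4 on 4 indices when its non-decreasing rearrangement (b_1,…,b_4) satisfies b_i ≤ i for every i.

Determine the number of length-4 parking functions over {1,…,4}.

125

|PF(4,4)| = 1·5^3 = 1·125 = 125 (Pollak)
One tuple (1,1,1,4) → sorted (1,1,1,4): b_i ≤ i ∀i, a PF.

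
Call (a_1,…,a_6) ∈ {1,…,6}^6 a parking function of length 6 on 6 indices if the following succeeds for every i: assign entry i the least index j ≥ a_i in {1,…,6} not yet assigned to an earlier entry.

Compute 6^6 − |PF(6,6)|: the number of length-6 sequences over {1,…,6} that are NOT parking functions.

#PF = 1·7^5 = 1×16807 = 16807 (Pollak)
Check (2,5,3,4,2,6) → sorted (2,2,3,4,5,6): b_1=2>1, not a PF.
6^6 − 16807 = 46656 − 16807 = 29849

29849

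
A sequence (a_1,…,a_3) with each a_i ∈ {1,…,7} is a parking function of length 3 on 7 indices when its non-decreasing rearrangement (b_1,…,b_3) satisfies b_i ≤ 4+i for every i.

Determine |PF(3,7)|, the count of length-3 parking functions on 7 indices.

320

#PF = (7+1−3)·(7+1)^{3−1} = 5 · 64 = 320 (Konheim–Weiss)
One tuple (4,5,2) → sorted (2,4,5): b_i ≤ 4+i ∀i, a PF.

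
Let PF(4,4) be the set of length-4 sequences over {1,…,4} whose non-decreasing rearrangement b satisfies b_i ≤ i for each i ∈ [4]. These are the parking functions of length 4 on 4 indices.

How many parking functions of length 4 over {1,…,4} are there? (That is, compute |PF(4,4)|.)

125

|PF| = (5−4)·5^(4−1) = 1 · 125 = 125 (Konheim–Weiss)
Check (2,1,2,3) → sorted (1,2,2,3): b_i ≤ i ∀i, a PF.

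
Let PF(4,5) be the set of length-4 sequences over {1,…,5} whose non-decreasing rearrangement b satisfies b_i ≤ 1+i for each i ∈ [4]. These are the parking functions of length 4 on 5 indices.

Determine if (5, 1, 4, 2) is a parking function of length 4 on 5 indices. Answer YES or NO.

Sorted: b = (1, 2, 4, 5).
  b_1=1 ≤ 2
  b_2=2 ≤ 3
  b_3=4 ≤ 4
  b_4=5 ≤ 5
All bounds hold ⇒ YES

YES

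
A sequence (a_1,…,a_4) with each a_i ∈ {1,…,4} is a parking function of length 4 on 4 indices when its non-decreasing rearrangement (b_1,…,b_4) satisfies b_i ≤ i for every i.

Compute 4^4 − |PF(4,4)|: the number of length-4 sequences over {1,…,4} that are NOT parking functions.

131

Count = (4−4+1)·(4+1)^(4−1) = 1·125 = 125 [KW]
Example (4,3,2,3) → sorted (2,3,3,4): b_1=2>1, not a PF.
Total 256; non-PF = 256−125 = 131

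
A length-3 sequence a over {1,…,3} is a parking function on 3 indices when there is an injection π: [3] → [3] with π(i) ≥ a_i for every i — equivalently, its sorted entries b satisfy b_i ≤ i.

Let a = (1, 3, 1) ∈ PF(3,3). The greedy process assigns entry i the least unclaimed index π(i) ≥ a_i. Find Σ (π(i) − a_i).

1

Σπ = 6 ({1..3} each once); Σa = 1+3+1 = 5; disp = 6−5 = 1.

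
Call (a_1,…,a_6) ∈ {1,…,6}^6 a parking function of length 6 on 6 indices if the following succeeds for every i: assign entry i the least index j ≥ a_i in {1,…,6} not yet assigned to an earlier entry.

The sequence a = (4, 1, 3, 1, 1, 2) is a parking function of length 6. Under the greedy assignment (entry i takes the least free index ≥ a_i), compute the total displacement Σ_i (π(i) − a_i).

Σπ = 21 ({1..6} each once); Σa = 4+1+3+1+1+2 = 12; disp = 21−12 = 9.

9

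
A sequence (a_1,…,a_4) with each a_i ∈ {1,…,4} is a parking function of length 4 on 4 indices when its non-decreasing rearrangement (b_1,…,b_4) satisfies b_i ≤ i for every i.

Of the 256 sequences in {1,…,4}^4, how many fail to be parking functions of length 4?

Count = (5−4)·5^(4−1) = 1·125 = 125 (Pollak)
E.g. (3,4,4,4) → sorted (3,4,4,4): b_1=3>1, not a PF.
Total 256; non-PF = 256−125 = 131

131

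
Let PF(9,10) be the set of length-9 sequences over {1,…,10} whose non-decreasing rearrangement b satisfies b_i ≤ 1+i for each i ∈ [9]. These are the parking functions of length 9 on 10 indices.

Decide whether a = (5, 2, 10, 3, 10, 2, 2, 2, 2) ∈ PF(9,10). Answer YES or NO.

Sorted: b = (2, 2, 2, 2, 2, 3, 5, 10, 10).
  b_1=2 ≤ 2
  b_2=2 ≤ 3
  b_3=2 ≤ 4
  b_4=2 ≤ 5
  b_5=2 ≤ 6
  b_6=3 ≤ 7
  b_7=5 ≤ 8
  b_8=10 > 9
  fails at i=8 ⇒ NO

NO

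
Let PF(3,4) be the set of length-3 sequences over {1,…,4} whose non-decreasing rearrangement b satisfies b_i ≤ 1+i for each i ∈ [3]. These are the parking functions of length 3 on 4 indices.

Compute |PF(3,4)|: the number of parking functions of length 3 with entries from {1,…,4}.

50

|PF| = (4+1−3)·(4+1)^{3−1} = 2·25 = 50 [KW]
One tuple (1,4,2) → sorted (1,2,4): b_i ≤ 1+i ∀i, a PF.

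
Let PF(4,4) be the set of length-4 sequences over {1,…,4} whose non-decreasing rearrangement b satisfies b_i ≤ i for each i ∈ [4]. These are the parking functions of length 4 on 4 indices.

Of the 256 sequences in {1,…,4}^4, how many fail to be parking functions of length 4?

131

#PF = 1·5^3 = 1×125 = 125
Example (4,4,4,4) → sorted (4,4,4,4): b_1=4>1, not a PF.
4^4 − 125 = 256 − 125 = 131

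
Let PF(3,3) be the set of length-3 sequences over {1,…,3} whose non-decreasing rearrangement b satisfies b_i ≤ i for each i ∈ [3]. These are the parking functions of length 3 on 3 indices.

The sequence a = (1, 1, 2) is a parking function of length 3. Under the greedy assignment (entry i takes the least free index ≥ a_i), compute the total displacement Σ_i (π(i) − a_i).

Σπ(i) = 1+…+3 = 6; Σa = 1+1+2 = 4; disp = 6−4 = 2.

2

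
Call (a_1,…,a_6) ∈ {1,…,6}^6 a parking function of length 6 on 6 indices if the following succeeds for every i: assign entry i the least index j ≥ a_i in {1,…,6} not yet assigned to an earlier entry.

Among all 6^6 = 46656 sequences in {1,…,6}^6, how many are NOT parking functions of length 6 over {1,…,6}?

#PF = (6+1−6)·(6+1)^{6−1} = 1×16807 = 16807
Check (4,2,5,5,6,5) → sorted (2,4,5,5,5,6): b_1=2>1, not a PF.
So 46656 − 16807 = 29849 fail.

29849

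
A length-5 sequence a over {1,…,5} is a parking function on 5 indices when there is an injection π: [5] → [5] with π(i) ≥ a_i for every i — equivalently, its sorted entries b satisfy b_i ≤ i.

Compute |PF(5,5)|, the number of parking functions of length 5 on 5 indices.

1296

|PF| = (5+1−5)·(5+1)^{5−1} = 1 · 1296 = 1296 (Pollak)
E.g. (4,1,2,5,2) → sorted (1,2,2,4,5): b_i ≤ i ∀i, a PF.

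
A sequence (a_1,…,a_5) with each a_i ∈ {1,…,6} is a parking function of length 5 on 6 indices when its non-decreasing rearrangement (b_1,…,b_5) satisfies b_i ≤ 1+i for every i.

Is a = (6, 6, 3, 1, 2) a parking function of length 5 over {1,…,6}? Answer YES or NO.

NO

Order a: b = (1, 2, 3, 6, 6).
  b_1=1 ≤ 2
  b_2=2 ≤ 3
  b_3=3 ≤ 4
  b_4=6 > 5
  fails at i=4 ⇒ NO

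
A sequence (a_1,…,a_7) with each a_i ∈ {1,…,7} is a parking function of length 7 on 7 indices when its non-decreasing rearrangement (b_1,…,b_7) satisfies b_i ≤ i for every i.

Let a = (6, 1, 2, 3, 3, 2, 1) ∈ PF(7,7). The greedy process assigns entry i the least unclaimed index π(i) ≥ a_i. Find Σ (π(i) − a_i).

10

Σπ(i) = 1+…+7 = 28; Σa = 6+1+2+3+3+2+1 = 18; disp = 28−18 = 10.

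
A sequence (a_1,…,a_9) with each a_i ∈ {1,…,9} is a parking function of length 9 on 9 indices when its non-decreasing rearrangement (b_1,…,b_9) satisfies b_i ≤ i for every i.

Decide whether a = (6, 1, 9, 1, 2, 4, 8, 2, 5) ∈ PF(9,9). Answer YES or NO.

YES

Order a: b = (1, 1, 2, 2, 4, 5, 6, 8, 9).
  b_1=1 ≤ 1
  b_2=1 ≤ 2
  b_3=2 ≤ 3
  b_4=2 ≤ 4
  b_5=4 ≤ 5
  b_6=5 ≤ 6
  b_7=6 ≤ 7
  b_8=8 ≤ 8
  b_9=9 ≤ 9
All bounds hold ⇒ YES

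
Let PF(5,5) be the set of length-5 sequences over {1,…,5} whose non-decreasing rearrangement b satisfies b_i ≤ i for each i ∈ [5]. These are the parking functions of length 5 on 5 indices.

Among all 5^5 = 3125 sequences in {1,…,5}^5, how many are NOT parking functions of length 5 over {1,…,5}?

|PF| = (5−5+1)·(5+1)^(5−1) = 1×1296 = 1296
E.g. (3,3,5,5,5) → sorted (3,3,5,5,5): b_1=3>1, not a PF.
5^5 − 1296 = 3125 − 1296 = 1829

1829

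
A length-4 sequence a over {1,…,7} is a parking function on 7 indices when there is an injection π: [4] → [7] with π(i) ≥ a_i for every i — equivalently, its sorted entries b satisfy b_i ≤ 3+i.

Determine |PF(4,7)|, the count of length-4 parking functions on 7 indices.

2048

|PF| = (7+1−4)·(7+1)^{4−1} = 4·512 = 2048
Example (7,6,5,4) → sorted (4,5,6,7): b_i ≤ 3+i ∀i, a PF.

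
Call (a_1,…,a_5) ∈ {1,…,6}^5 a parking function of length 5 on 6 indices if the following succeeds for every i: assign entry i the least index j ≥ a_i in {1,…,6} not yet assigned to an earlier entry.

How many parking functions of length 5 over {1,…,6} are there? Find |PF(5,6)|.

#PF = (6−5+1)·(6+1)^(5−1) = 2·2401 = 4802 (Pollak)
Example (3,4,4,1,6) → sorted (1,3,4,4,6): b_i ≤ 1+i ∀i, a PF.

4802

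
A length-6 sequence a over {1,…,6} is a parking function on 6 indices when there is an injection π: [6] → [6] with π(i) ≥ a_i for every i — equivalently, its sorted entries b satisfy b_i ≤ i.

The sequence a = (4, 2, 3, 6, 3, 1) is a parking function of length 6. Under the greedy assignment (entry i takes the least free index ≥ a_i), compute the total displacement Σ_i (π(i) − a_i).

Σπ(i) = 1+…+6 = 21; Σa = 4+2+3+6+3+1 = 19; disp = 21−19 = 2.

2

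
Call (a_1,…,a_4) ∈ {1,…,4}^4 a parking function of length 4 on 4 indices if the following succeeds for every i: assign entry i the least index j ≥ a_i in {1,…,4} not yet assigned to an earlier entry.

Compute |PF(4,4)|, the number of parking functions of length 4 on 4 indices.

Count = 1·5^3 = 1 · 125 = 125 (Konheim–Weiss)
E.g. (2,1,2,3) → sorted (1,2,2,3): b_i ≤ i ∀i, a PF.

125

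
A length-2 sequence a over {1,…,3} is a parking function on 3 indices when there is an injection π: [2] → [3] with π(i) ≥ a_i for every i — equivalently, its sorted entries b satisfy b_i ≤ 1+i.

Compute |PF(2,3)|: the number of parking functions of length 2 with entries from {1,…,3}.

8

|PF| = 2·4^1 = 2 · 4 = 8 [KW]
E.g. (2,1) → sorted (1,2): b_i ≤ 1+i ∀i, a PF.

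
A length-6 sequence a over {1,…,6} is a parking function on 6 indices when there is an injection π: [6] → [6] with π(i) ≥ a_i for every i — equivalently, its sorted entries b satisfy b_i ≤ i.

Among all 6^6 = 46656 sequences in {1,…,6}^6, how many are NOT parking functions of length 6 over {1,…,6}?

29849

#PF = 1·7^5 = 1·16807 = 16807 [KW]
Example (4,5,4,5,4,3) → sorted (3,4,4,4,5,5): b_1=3>1, not a PF.
So 46656 − 16807 = 29849 fail.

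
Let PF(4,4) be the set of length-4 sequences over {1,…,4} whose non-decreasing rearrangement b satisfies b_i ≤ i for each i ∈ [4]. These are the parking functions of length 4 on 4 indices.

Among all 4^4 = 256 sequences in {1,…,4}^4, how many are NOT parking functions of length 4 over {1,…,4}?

#PF = (4+1−4)·(4+1)^{4−1} = 1×125 = 125 (Konheim–Weiss)
One tuple (3,3,3,2) → sorted (2,3,3,3): b_1=2>1, not a PF.
4^4 − 125 = 256 − 125 = 131

131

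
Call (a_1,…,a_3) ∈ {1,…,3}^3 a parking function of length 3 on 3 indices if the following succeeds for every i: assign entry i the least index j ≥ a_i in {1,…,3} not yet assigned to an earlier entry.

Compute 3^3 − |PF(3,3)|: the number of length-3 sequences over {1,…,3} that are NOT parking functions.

|PF(3,3)| = (3+1−3)·(3+1)^{3−1} = 1×16 = 16 (Konheim–Weiss)
Example (3,3,1) → sorted (1,3,3): b_2=3>2, not a PF.
3^3 − 16 = 27 − 16 = 11

11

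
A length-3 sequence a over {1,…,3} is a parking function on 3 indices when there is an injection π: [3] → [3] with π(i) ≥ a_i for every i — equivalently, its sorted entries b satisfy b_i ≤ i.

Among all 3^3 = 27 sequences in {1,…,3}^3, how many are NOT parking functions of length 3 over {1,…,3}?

11

#PF = (3+1−3)·(3+1)^{3−1} = 1×16 = 16 [KW]
E.g. (2,3,3) → sorted (2,3,3): b_1=2>1, not a PF.
So 27 − 16 = 11 fail.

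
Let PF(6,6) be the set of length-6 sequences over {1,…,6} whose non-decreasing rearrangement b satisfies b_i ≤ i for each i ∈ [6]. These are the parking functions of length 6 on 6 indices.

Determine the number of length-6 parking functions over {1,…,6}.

16807

|PF(6,6)| = (6+1−6)·(6+1)^{6−1} = 1 · 16807 = 16807 (Pollak)
One tuple (2,6,3,2,1,2) → sorted (1,2,2,2,3,6): b_i ≤ i ∀i, a PF.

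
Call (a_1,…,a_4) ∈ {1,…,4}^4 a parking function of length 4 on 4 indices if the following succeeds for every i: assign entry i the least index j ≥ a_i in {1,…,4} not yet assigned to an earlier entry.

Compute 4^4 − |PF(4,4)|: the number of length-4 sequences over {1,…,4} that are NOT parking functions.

131

|PF(4,4)| = (5−4)·5^(4−1) = 1·125 = 125 (Konheim–Weiss)
Check (2,3,4,3) → sorted (2,3,3,4): b_1=2>1, not a PF.
4^4 − 125 = 256 − 125 = 131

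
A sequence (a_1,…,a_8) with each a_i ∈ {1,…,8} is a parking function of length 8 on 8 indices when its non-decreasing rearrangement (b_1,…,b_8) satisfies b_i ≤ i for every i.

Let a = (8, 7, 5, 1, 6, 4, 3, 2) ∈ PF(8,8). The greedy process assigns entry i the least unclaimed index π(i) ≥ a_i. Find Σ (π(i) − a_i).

0

Σπ(i) = 1+…+8 = 36; Σa = 8+7+5+1+6+4+3+2 = 36; disp = 36−36 = 0.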